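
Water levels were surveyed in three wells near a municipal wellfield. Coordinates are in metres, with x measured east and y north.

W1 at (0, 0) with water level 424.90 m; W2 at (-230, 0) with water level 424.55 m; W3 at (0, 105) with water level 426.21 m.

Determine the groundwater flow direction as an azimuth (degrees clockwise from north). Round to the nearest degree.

187°

∂h/∂x = (424.55 − 424.90) / (-230 − 0) = +0.001522
∂h/∂y = (426.21 − 424.90) / (105 − 0) = +0.01248
Flow direction (−∇h) has components (-0.001522 E, -0.01248 N).
Azimuth = atan2(E, N) = atan2(-0.001522, -0.01248) = 187.0° ≈ 187°.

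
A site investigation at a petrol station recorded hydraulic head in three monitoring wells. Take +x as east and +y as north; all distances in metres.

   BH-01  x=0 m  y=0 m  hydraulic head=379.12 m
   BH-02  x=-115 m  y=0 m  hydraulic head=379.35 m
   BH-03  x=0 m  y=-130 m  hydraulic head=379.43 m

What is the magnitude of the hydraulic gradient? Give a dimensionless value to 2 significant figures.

0.0031

∂h/∂x = (379.35 − 379.12) / (-115 − 0) = -0.002000
∂h/∂y = (379.43 − 379.12) / (-130 − 0) = -0.002385
|∇h| = √(-0.002000² + -0.002385²) = 0.003113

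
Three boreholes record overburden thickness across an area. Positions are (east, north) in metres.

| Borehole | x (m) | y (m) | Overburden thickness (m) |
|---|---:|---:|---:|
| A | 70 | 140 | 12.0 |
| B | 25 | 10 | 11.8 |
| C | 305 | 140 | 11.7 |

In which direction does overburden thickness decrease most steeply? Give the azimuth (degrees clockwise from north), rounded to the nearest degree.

With d = a·x + b·y + c and A as origin, the differences give:
  (-45)·a + (-130)·b = -0.2
  235·a + 0·b = -0.3
Eliminate b (×0 and ×(-130), subtract): 30550·a = -39.00 → a = ∂d/∂x = -0.001277
Back-substitute: b = ∂d/∂y = +0.001980.
Steepest decrease is along −∇f: components (+0.001277 E, -0.001980 N).
Azimuth = atan2(+0.001277, -0.001980) = 147.2° ≈ 147°.

147°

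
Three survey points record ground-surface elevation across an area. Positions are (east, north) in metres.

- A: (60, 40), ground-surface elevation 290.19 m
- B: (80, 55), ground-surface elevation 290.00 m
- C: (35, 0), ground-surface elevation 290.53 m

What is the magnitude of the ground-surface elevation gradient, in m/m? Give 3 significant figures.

With z = a·x + b·y + c and A as origin, the differences give:
  20·a + 15·b = -0.19
  (-25)·a + (-40)·b = +0.34
Eliminate b (×(-40) and ×15, subtract): -425·a = 2.500 → a = ∂z/∂x = -0.005882
Back-substitute: b = ∂z/∂y = -0.004824.
|∇f| = √(-0.005882² + -0.004824²) = 0.007607 m/m

0.00761 m/m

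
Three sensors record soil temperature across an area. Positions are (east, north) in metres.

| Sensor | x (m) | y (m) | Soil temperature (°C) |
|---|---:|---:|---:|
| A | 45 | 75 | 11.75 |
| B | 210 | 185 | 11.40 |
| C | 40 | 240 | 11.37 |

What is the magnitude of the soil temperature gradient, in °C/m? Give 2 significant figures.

0.0024 °C/m

With T = a·x + b·y + c and A as origin, the differences give:
  165·a + 110·b = -0.35
  (-5)·a + 165·b = -0.38
Eliminate b (×165 and ×110, subtract): 27775·a = -15.950 → a = ∂T/∂x = -0.0005743
Back-substitute: b = ∂T/∂y = -0.002320.
|∇f| = √(-0.0005743² + -0.002320²) = 0.00239 °C/m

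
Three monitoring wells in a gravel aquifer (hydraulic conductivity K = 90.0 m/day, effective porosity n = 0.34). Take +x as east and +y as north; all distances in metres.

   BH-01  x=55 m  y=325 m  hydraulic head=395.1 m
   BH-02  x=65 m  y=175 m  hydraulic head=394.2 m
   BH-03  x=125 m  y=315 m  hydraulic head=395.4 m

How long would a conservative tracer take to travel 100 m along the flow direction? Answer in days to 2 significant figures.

Taking BH-01 as reference: BH-02−BH-01 = (10, -150, -0.9); BH-03−BH-01 = (70, -10, +0.3).
Solve a·Δx + b·Δy = Δh: det = 10·(-10) − 70·(-150) = 10400.
∂h/∂x = [(-0.9)·(-10) − (+0.3)·(-150)] / 10400 = +0.005192
∂h/∂y = [10·(+0.3) − 70·(-0.9)] / 10400 = +0.006346
|∇h| = √(0.005192² + 0.006346²) = 0.008199
Seepage velocity v = K·i/n = 90.0 × 0.008199 / 0.34 = 2.17 m/day.
t = 100 / 2.17 = 46.08 days.

46 days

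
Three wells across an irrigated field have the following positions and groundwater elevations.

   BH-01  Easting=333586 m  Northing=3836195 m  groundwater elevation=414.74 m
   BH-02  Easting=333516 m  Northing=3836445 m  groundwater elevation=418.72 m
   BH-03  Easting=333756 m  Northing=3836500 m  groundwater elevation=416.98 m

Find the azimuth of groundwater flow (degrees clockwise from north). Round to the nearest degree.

Taking BH-01 as reference: BH-02−BH-01 = (-70, 250, +3.98); BH-03−BH-01 = (170, 305, +2.24).
Determinant of the coordinate differences = (-70)·305 − 170·250 = -63850.
∂h/∂x = [(+3.98)·305 − (+2.24)·250] / -63850 = -0.01024
∂h/∂y = [(-70)·(+2.24) − 170·(+3.98)] / -63850 = +0.01305
Flow direction (−∇h) has components (+0.01024 E, -0.01305 N).
Azimuth = atan2(E, N) = atan2(+0.01024, -0.01305) = 141.9° ≈ 142°.

142°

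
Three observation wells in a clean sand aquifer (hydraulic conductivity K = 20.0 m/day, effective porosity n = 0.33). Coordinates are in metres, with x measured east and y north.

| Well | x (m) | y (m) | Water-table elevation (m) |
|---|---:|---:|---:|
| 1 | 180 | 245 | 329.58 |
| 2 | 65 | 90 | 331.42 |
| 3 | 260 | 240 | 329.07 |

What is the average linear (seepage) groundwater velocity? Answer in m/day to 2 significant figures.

0.58 m/day

With h = a·x + b·y + c and 1 as origin, the differences give:
  (-115)·a + (-155)·b = +1.84
  80·a + (-5)·b = -0.51
Eliminate b (×(-5) and ×(-155), subtract): 12975·a = -88.250 → a = ∂h/∂x = -0.006802
Back-substitute: b = ∂h/∂y = -0.006825.
|∇h| = √(-0.006802² + -0.006825²) = 0.009636
Seepage velocity v = K·i/n = 20.0 × 0.009636 / 0.33 = 0.584 m/day.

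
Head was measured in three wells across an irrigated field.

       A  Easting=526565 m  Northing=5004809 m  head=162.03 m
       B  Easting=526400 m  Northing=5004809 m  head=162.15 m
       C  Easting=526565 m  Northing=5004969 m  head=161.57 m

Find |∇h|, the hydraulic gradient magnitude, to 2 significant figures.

∂h/∂x = (162.15 − 162.03) / (526400 − 526565) = -0.0007273
∂h/∂y = (161.57 − 162.03) / (5004969 − 5004809) = -0.002875
|∇h| = √(-0.0007273² + -0.002875²) = 0.002966

0.0030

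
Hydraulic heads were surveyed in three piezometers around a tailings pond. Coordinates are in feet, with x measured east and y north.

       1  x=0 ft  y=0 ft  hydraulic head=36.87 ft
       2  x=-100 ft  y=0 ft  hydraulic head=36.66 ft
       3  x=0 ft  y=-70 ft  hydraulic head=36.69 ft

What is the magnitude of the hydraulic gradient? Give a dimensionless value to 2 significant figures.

∂h/∂x = (36.66 − 36.87) / (-100 − 0) = +0.002100
∂h/∂y = (36.69 − 36.87) / (-70 − 0) = +0.002571
|∇h| = √(0.002100² + 0.002571²) = 0.00332

0.0033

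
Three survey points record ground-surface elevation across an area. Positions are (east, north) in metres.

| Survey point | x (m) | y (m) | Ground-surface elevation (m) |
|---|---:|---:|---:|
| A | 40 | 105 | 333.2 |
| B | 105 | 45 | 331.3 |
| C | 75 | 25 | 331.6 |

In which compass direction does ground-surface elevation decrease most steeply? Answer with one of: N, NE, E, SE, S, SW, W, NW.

SE

With z = a·x + b·y + c and A as origin, the differences give:
  65·a + (-60)·b = -1.9
  35·a + (-80)·b = -1.6
Eliminate b (×(-80) and ×(-60), subtract): -3100·a = 56.00 → a = ∂z/∂x = -0.01806
Back-substitute: b = ∂z/∂y = +0.01210.
Steepest decrease is along −∇f = (+0.01806 E, -0.01210 N) → southeast.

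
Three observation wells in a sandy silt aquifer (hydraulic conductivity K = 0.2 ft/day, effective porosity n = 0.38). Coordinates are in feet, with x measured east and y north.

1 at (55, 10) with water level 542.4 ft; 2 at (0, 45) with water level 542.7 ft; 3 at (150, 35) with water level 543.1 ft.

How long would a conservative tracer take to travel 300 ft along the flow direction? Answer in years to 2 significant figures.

110 years

Three-point gradient (reference 1): Δ to 2 = (-55, 35, +0.3), Δ to 3 = (95, 25, +0.7).
∂h/∂x = +0.003617, ∂h/∂y = +0.01426 (det = -4700).
|∇h| = √(0.003617² + 0.01426²) = 0.01471
Seepage velocity v = K·i/n = 0.2 × 0.01471 / 0.38 = 0.007742 ft/day.
t = 300 / 0.007742 = 3.875e+04 days = 106 years.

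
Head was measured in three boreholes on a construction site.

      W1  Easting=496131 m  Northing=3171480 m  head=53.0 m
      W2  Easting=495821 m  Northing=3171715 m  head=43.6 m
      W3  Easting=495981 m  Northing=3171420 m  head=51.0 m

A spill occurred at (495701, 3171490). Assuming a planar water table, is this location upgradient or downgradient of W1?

downgradient

Differences from W1: to W2 (Δx, Δy, Δh) = (-310, 235, -9.4); to W3 = (-150, -60, -2.0).
Solve a·Δx + b·Δy = Δh: det = (-310)·(-60) − (-150)·235 = 53850.
∂h/∂x = [(-9.4)·(-60) − (-2.0)·235] / 53850 = +0.01920
∂h/∂y = [(-310)·(-2.0) − (-150)·(-9.4)] / 53850 = -0.01467
Head at (495701, 3171490) = 53.0 + (+0.01920)·(-430) + (-0.01467)·(10) = 44.60 m.
That is lower than the 53.0 m at W1, so the point is downgradient.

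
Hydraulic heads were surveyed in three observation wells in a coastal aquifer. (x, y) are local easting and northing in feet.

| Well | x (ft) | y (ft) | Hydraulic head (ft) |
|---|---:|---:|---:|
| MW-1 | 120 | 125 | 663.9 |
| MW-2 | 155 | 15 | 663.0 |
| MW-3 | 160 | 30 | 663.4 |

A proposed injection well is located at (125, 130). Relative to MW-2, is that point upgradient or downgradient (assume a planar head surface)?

With h = a·x + b·y + c and MW-1 as origin, the differences give:
  35·a + (-110)·b = -0.9
  40·a + (-95)·b = -0.5
Eliminate b (×(-95) and ×(-110), subtract): 1075·a = 30.50 → a = ∂h/∂x = +0.02837
Back-substitute: b = ∂h/∂y = +0.01721.
Head at (125, 130) = 663.9 + (+0.02837)·(5) + (+0.01721)·(5) = 664.13 ft.
That is higher than the 663.0 ft at MW-2, so the point is upgradient.

upgradient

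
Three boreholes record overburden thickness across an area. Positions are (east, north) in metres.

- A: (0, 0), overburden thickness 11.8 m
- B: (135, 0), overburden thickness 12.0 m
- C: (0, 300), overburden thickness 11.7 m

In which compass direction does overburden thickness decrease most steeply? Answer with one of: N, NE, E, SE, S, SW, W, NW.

W

∂d/∂x = (12.0 − 11.8) / (135 − 0) = +0.001481
∂d/∂y = (11.7 − 11.8) / (300 − 0) = -0.0003333
Steepest decrease is along −∇f = (-0.001481 E, +0.0003333 N) → west.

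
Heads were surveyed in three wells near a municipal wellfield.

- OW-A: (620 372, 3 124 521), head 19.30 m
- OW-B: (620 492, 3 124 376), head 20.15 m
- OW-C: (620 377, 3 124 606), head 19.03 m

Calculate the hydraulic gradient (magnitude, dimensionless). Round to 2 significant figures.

Three-point gradient (reference OW-A): Δ to OW-B = (120, -145, +0.85), Δ to OW-C = (5, 85, -0.27).
∂h/∂x = +0.003030, ∂h/∂y = -0.003355 (det = 10925).
|∇h| = √(0.003030² + -0.003355²) = 0.004521

0.0045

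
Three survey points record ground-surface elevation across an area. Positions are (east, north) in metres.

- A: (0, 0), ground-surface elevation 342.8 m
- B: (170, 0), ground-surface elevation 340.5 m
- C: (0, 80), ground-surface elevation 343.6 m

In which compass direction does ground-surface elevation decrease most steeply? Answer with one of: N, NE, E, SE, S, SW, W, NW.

∂z/∂x = (340.5 − 342.8) / (170 − 0) = -0.01353
∂z/∂y = (343.6 − 342.8) / (80 − 0) = +0.01000
Steepest decrease is along −∇f = (+0.01353 E, -0.01000 N) → southeast.

SE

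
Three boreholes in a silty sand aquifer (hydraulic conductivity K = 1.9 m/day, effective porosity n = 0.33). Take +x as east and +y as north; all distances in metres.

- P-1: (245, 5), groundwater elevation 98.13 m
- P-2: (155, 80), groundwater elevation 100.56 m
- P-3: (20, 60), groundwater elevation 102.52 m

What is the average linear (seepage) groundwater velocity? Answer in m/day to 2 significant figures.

Taking P-1 as reference: P-2−P-1 = (-90, 75, +2.43); P-3−P-1 = (-225, 55, +4.39).
Determinant of the coordinate differences = (-90)·55 − (-225)·75 = 11925.
∂h/∂x = [(+2.43)·55 − (+4.39)·75] / 11925 = -0.01640
∂h/∂y = [(-90)·(+4.39) − (-225)·(+2.43)] / 11925 = +0.01272
|∇h| = √(-0.01640² + 0.01272²) = 0.02075
Seepage velocity v = K·i/n = 1.9 × 0.02075 / 0.33 = 0.1195 m/day.

0.12 m/day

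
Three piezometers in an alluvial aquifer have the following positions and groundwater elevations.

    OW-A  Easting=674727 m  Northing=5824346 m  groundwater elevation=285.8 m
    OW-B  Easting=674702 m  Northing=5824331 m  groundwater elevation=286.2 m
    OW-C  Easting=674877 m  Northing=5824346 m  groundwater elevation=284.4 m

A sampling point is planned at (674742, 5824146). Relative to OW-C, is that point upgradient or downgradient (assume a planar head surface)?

upgradient

With h = a·x + b·y + c and OW-A as origin, the differences give:
  (-25)·a + (-15)·b = +0.4
  150·a + 0·b = -1.4
Eliminate b (×0 and ×(-15), subtract): 2250·a = -21.00 → a = ∂h/∂x = -0.009333
Back-substitute: b = ∂h/∂y = -0.01111.
Head at (674742, 5824146) = 285.8 + (-0.009333)·(15) + (-0.01111)·(-200) = 287.88 m.
That is higher than the 284.4 m at OW-C, so the point is upgradient.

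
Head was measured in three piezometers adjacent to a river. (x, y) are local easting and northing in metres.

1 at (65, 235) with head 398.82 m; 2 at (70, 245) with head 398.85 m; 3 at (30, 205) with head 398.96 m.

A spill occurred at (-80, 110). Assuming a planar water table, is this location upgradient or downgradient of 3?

upgradient

Taking 1 as reference: 2−1 = (5, 10, +0.03); 3−1 = (-35, -30, +0.14).
Solve a·Δx + b·Δy = Δh: det = 5·(-30) − (-35)·10 = 200.
∂h/∂x = [(+0.03)·(-30) − (+0.14)·10] / 200 = -0.01150
∂h/∂y = [5·(+0.14) − (-35)·(+0.03)] / 200 = +0.008750
Head at (-80, 110) = 398.82 + (-0.01150)·(-145) + (+0.008750)·(-125) = 399.39 m.
That is higher than the 398.96 m at 3, so the point is upgradient.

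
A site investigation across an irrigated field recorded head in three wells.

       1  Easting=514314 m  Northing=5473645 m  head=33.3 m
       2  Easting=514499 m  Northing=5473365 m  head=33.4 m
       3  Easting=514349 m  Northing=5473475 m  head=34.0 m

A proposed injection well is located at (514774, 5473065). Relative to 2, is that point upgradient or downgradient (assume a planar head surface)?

With h = a·x + b·y + c and 1 as origin, the differences give:
  185·a + (-280)·b = +0.1
  35·a + (-170)·b = +0.7
Eliminate b (×(-170) and ×(-280), subtract): -21650·a = 179.00 → a = ∂h/∂x = -0.008268
Back-substitute: b = ∂h/∂y = -0.005820.
Head at (514774, 5473065) = 33.3 + (-0.008268)·(460) + (-0.005820)·(-580) = 32.87 m.
That is lower than the 33.4 m at 2, so the point is downgradient.

downgradient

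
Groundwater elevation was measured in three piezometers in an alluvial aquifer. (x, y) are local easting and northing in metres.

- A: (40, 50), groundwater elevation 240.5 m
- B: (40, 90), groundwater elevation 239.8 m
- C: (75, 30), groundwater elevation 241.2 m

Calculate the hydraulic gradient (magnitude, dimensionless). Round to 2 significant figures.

Taking A as reference: B−A = (0, 40, -0.7); C−A = (35, -20, +0.7).
Determinant of the coordinate differences = 0·(-20) − 35·40 = -1400.
∂h/∂x = [(-0.7)·(-20) − (+0.7)·40] / -1400 = +0.010000
∂h/∂y = [0·(+0.7) − 35·(-0.7)] / -1400 = -0.01750
|∇h| = √(0.010000² + -0.01750²) = 0.02016

0.020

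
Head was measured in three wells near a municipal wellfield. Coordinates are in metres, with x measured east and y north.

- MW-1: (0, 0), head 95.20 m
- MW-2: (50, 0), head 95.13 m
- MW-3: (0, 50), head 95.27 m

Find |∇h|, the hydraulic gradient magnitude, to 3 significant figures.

∂h/∂x = (95.13 − 95.20) / (50 − 0) = -0.001400
∂h/∂y = (95.27 − 95.20) / (50 − 0) = +0.001400
|∇h| = √(-0.001400² + 0.001400²) = 0.00198

0.00198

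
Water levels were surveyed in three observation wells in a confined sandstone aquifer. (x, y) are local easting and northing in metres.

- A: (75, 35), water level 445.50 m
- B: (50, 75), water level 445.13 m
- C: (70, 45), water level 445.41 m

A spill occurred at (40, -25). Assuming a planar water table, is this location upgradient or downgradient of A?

Differences from A: to B (Δx, Δy, Δh) = (-25, 40, -0.37); to C = (-5, 10, -0.09).
Determinant of the coordinate differences = (-25)·10 − (-5)·40 = -50.
∂h/∂x = [(-0.37)·10 − (-0.09)·40] / -50 = +0.002000
∂h/∂y = [(-25)·(-0.09) − (-5)·(-0.37)] / -50 = -0.008000
Head at (40, -25) = 445.50 + (+0.002000)·(-35) + (-0.008000)·(-60) = 445.91 m.
That is higher than the 445.50 m at A, so the point is upgradient.

upgradient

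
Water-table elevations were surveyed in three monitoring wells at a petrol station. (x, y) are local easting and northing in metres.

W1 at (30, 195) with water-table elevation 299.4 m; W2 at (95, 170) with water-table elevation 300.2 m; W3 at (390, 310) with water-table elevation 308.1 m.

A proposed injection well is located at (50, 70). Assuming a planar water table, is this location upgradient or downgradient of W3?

With h = a·x + b·y + c and W1 as origin, the differences give:
  65·a + (-25)·b = +0.8
  360·a + 115·b = +8.7
Eliminate b (×115 and ×(-25), subtract): 16475·a = 309.50 → a = ∂h/∂x = +0.01879
Back-substitute: b = ∂h/∂y = +0.01684.
Head at (50, 70) = 299.4 + (+0.01879)·(20) + (+0.01684)·(-125) = 297.67 m.
That is lower than the 308.1 m at W3, so the point is downgradient.

downgradient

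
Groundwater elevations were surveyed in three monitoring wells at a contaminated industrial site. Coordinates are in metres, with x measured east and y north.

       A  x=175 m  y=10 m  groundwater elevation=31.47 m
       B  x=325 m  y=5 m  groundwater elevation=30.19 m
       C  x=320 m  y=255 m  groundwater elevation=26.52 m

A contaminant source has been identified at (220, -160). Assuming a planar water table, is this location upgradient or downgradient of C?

upgradient

Differences from A: to B (Δx, Δy, Δh) = (150, -5, -1.28); to C = (145, 245, -4.95).
Solve a·Δx + b·Δy = Δh: det = 150·245 − 145·(-5) = 37475.
∂h/∂x = [(-1.28)·245 − (-4.95)·(-5)] / 37475 = -0.009029
∂h/∂y = [150·(-4.95) − 145·(-1.28)] / 37475 = -0.01486
Head at (220, -160) = 31.47 + (-0.009029)·(45) + (-0.01486)·(-170) = 33.59 m.
That is higher than the 26.52 m at C, so the point is upgradient.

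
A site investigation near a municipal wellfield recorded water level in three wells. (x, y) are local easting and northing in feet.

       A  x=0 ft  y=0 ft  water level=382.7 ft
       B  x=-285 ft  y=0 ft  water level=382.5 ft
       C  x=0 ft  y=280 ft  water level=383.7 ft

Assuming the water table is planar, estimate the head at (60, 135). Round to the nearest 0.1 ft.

∂h/∂x = (382.5 − 382.7) / (-285 − 0) = +0.0007018
∂h/∂y = (383.7 − 382.7) / (280 − 0) = +0.003571
h(60, 135) = 382.7 + (+0.0007018)·(60) + (+0.003571)·(135) = 382.7 +0.042 +0.482 = 383.224 ft.

383.2 ft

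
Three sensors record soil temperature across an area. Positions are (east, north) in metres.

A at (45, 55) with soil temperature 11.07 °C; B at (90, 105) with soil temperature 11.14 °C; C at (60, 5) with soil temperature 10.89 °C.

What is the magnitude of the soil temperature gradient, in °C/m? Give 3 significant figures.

Differences from A: to B (Δx, Δy, Δh) = (45, 50, +0.07); to C = (15, -50, -0.18).
Solve a·Δx + b·Δy = ΔT: det = 45·(-50) − 15·50 = -3000.
∂T/∂x = [(+0.07)·(-50) − (-0.18)·50] / -3000 = -0.001833
∂T/∂y = [45·(-0.18) − 15·(+0.07)] / -3000 = +0.003050
|∇f| = √(-0.001833² + 0.003050²) = 0.003558 °C/m

0.00356 °C/m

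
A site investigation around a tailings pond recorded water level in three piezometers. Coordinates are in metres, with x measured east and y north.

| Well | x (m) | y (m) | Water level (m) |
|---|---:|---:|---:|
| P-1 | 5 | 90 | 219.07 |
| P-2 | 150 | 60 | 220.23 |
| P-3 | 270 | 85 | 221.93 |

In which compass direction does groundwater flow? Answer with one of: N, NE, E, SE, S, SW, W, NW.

Taking P-1 as reference: P-2−P-1 = (145, -30, +1.16); P-3−P-1 = (265, -5, +2.86).
Solve a·Δx + b·Δy = Δh: det = 145·(-5) − 265·(-30) = 7225.
∂h/∂x = [(+1.16)·(-5) − (+2.86)·(-30)] / 7225 = +0.01107
∂h/∂y = [145·(+2.86) − 265·(+1.16)] / 7225 = +0.01485
Flow = −∇h = (-0.01107 east, -0.01485 north), which points southwest.

SW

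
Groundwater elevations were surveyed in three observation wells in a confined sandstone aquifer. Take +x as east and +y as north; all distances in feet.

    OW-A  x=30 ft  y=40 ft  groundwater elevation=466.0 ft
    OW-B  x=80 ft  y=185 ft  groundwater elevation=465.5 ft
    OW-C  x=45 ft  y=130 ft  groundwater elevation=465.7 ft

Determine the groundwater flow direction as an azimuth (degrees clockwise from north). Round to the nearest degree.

With h = a·x + b·y + c and OW-A as origin, the differences give:
  50·a + 145·b = -0.5
  15·a + 90·b = -0.3
Eliminate b (×90 and ×145, subtract): 2325·a = -1.50 → a = ∂h/∂x = -0.0006452
Back-substitute: b = ∂h/∂y = -0.003226.
Flow direction (−∇h) has components (+0.0006452 E, +0.003226 N).
Azimuth = atan2(E, N) = atan2(+0.0006452, +0.003226) = 11.3° ≈ 011°.

011°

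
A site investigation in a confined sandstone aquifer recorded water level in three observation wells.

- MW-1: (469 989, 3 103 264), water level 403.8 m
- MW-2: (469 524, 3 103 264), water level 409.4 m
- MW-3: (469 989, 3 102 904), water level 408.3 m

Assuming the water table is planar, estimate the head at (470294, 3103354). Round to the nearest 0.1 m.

∂h/∂x = (409.4 − 403.8) / (469524 − 469989) = -0.01204
∂h/∂y = (408.3 − 403.8) / (3102904 − 3103264) = -0.01250
h(470294, 3103354) = 403.8 + (-0.01204)·(305) + (-0.01250)·(90) = 403.8 -3.673 -1.125 = 399.002 m.

399.0 m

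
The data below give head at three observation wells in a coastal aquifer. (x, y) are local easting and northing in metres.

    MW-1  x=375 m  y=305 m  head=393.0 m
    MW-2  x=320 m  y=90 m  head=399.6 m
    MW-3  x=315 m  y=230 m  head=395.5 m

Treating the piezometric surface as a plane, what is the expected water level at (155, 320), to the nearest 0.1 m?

Differences from MW-1: to MW-2 (Δx, Δy, Δh) = (-55, -215, +6.6); to MW-3 = (-60, -75, +2.5).
Solve a·Δx + b·Δy = Δh: det = (-55)·(-75) − (-60)·(-215) = -8775.
∂h/∂x = [(+6.6)·(-75) − (+2.5)·(-215)] / -8775 = -0.004843
∂h/∂y = [(-55)·(+2.5) − (-60)·(+6.6)] / -8775 = -0.02946
h(155, 320) = 393.0 + (-0.004843)·(-220) + (-0.02946)·(15) = 393.0 +1.066 -0.442 = 393.624 m.

393.6 m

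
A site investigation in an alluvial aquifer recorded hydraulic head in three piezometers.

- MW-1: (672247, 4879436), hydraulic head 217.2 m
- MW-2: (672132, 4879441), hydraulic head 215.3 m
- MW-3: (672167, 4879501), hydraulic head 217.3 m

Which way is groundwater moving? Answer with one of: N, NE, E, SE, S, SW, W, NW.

Three-point gradient (reference MW-1): Δ to MW-2 = (-115, 5, -1.9), Δ to MW-3 = (-80, 65, +0.1).
∂h/∂x = +0.01753, ∂h/∂y = +0.02311 (det = -7075).
Flow = −∇h = (-0.01753 east, -0.02311 north), which points southwest.

SW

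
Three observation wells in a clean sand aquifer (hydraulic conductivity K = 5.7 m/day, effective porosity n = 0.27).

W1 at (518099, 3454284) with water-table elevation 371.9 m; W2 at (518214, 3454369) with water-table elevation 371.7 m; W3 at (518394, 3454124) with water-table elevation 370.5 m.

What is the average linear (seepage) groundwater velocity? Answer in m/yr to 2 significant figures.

With h = a·x + b·y + c and W1 as origin, the differences give:
  115·a + 85·b = -0.2
  295·a + (-160)·b = -1.4
Eliminate b (×(-160) and ×85, subtract): -43475·a = 151.00 → a = ∂h/∂x = -0.003473
Back-substitute: b = ∂h/∂y = +0.002346.
|∇h| = √(-0.003473² + 0.002346²) = 0.004191
Seepage velocity v = K·i/n = 5.7 × 0.004191 / 0.27 = 0.08848 m/day = 32.32 m/yr.

32 m/yr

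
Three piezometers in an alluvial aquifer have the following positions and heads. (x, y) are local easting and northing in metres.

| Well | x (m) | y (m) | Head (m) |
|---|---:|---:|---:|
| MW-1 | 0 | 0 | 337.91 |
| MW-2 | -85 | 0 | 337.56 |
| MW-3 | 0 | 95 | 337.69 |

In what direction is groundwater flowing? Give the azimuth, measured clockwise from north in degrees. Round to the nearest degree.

∂h/∂x = (337.56 − 337.91) / (-85 − 0) = +0.004118
∂h/∂y = (337.69 − 337.91) / (95 − 0) = -0.002316
Flow direction (−∇h) has components (-0.004118 E, +0.002316 N).
Azimuth = atan2(E, N) = atan2(-0.004118, +0.002316) = 299.4° ≈ 299°.

299°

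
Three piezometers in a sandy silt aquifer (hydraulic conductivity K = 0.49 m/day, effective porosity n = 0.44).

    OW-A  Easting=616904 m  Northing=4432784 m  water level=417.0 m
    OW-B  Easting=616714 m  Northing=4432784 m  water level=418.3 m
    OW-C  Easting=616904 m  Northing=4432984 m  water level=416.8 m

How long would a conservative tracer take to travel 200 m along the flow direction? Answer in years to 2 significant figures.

∂h/∂x = (418.3 − 417.0) / (616714 − 616904) = -0.006842
∂h/∂y = (416.8 − 417.0) / (4432984 − 4432784) = -0.0010000
|∇h| = √(-0.006842² + -0.0010000²) = 0.006915
Seepage velocity v = K·i/n = 0.49 × 0.006915 / 0.44 = 0.007701 m/day.
t = 200 / 0.007701 = 2.597e+04 days = 71.1 years.

71 years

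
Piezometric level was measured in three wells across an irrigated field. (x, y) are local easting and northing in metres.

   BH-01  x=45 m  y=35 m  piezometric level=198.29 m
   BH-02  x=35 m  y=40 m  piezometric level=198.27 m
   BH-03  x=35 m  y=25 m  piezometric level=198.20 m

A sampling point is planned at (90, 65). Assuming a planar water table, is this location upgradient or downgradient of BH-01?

upgradient

Differences from BH-01: to BH-02 (Δx, Δy, Δh) = (-10, 5, -0.02); to BH-03 = (-10, -10, -0.09).
Determinant of the coordinate differences = (-10)·(-10) − (-10)·5 = 150.
∂h/∂x = [(-0.02)·(-10) − (-0.09)·5] / 150 = +0.004333
∂h/∂y = [(-10)·(-0.09) − (-10)·(-0.02)] / 150 = +0.004667
Head at (90, 65) = 198.29 + (+0.004333)·(45) + (+0.004667)·(30) = 198.62 m.
That is higher than the 198.29 m at BH-01, so the point is upgradient.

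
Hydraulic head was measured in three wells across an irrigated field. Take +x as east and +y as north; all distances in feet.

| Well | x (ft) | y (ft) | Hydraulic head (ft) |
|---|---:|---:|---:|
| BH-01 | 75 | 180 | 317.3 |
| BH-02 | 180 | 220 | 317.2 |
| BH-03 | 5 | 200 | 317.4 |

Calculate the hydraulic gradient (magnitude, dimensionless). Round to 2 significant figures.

0.0014

Taking BH-01 as reference: BH-02−BH-01 = (105, 40, -0.1); BH-03−BH-01 = (-70, 20, +0.1).
Determinant of the coordinate differences = 105·20 − (-70)·40 = 4900.
∂h/∂x = [(-0.1)·20 − (+0.1)·40] / 4900 = -0.001224
∂h/∂y = [105·(+0.1) − (-70)·(-0.1)] / 4900 = +0.0007143
|∇h| = √(-0.001224² + 0.0007143²) = 0.001417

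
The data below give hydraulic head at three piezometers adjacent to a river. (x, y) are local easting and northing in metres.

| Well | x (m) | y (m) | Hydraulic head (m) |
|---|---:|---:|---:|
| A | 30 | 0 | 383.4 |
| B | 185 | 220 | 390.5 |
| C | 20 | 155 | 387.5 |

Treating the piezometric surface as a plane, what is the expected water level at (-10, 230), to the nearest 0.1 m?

389.3 m

Taking A as reference: B−A = (155, 220, +7.1); C−A = (-10, 155, +4.1).
Determinant of the coordinate differences = 155·155 − (-10)·220 = 26225.
∂h/∂x = [(+7.1)·155 − (+4.1)·220] / 26225 = +0.007569
∂h/∂y = [155·(+4.1) − (-10)·(+7.1)] / 26225 = +0.02694
h(-10, 230) = 383.4 + (+0.007569)·(-40) + (+0.02694)·(230) = 383.4 -0.303 +6.196 = 389.293 m.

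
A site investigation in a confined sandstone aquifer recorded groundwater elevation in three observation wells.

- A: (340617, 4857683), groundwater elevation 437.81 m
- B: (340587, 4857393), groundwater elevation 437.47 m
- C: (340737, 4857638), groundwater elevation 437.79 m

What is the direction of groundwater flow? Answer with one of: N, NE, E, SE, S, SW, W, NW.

S

Three-point gradient (reference A): Δ to B = (-30, -290, -0.34), Δ to C = (120, -45, -0.02).
∂h/∂x = +0.0002628, ∂h/∂y = +0.001145 (det = 36150).
Flow = −∇h = (-0.0002628 east, -0.001145 north), which points south.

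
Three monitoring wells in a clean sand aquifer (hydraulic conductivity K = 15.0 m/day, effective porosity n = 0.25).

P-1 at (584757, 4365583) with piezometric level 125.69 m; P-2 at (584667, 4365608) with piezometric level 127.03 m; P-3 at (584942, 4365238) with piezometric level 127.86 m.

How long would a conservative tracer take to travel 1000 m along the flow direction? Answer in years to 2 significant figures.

Differences from P-1: to P-2 (Δx, Δy, Δh) = (-90, 25, +1.34); to P-3 = (185, -345, +2.17).
Solve a·Δx + b·Δy = Δh: det = (-90)·(-345) − 185·25 = 26425.
∂h/∂x = [(+1.34)·(-345) − (+2.17)·25] / 26425 = -0.01955
∂h/∂y = [(-90)·(+2.17) − 185·(+1.34)] / 26425 = -0.01677
|∇h| = √(-0.01955² + -0.01677²) = 0.02576
Seepage velocity v = K·i/n = 15.0 × 0.02576 / 0.25 = 1.546 m/day.
t = 1000 / 1.546 = 646.8 days = 1.77 years.

1.8 years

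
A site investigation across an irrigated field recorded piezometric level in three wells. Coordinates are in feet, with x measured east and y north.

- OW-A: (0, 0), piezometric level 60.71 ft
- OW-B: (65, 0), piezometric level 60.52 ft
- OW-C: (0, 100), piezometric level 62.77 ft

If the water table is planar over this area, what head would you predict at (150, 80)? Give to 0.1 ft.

∂h/∂x = (60.52 − 60.71) / (65 − 0) = -0.002923
∂h/∂y = (62.77 − 60.71) / (100 − 0) = +0.02060
h(150, 80) = 60.71 + (-0.002923)·(150) + (+0.02060)·(80) = 60.71 -0.438 +1.648 = 61.920 ft.

61.9 ft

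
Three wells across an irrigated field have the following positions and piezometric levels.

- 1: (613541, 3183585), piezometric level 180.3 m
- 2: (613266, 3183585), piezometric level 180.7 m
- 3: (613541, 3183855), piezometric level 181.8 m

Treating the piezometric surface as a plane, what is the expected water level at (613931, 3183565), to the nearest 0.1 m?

179.6 m

∂h/∂x = (180.7 − 180.3) / (613266 − 613541) = -0.001455
∂h/∂y = (181.8 − 180.3) / (3183855 − 3183585) = +0.005556
h(613931, 3183565) = 180.3 + (-0.001455)·(390) + (+0.005556)·(-20) = 180.3 -0.567 -0.111 = 179.622 m.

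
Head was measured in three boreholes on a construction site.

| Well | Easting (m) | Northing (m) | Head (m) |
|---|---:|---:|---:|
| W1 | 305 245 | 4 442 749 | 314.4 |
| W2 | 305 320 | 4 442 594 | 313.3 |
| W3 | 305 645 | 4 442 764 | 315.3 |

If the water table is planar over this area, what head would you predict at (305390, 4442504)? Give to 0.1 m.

With h = a·x + b·y + c and W1 as origin, the differences give:
  75·a + (-155)·b = -1.1
  400·a + 15·b = +0.9
Eliminate b (×15 and ×(-155), subtract): 63125·a = 123.00 → a = ∂h/∂x = +0.001949
Back-substitute: b = ∂h/∂y = +0.008040.
h(305390, 4442504) = 314.4 + (+0.001949)·(145) + (+0.008040)·(-245) = 314.4 +0.283 -1.970 = 312.713 m.

312.7 m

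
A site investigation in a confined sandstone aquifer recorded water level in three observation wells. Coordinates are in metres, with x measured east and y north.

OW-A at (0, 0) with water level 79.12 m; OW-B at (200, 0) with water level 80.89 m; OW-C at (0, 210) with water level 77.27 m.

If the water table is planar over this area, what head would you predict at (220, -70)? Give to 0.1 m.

81.7 m

∂h/∂x = (80.89 − 79.12) / (200 − 0) = +0.008850
∂h/∂y = (77.27 − 79.12) / (210 − 0) = -0.008810
h(220, -70) = 79.12 + (+0.008850)·(220) + (-0.008810)·(-70) = 79.12 +1.947 +0.617 = 81.684 m.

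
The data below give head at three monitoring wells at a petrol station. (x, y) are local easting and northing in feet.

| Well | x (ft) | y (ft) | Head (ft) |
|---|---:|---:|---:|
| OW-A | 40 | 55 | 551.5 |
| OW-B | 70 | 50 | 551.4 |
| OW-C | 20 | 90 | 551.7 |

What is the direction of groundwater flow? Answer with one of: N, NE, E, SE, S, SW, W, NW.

SE

Differences from OW-A: to OW-B (Δx, Δy, Δh) = (30, -5, -0.1); to OW-C = (-20, 35, +0.2).
Determinant of the coordinate differences = 30·35 − (-20)·(-5) = 950.
∂h/∂x = [(-0.1)·35 − (+0.2)·(-5)] / 950 = -0.002632
∂h/∂y = [30·(+0.2) − (-20)·(-0.1)] / 950 = +0.004211
Flow = −∇h = (+0.002632 east, -0.004211 north), which points southeast.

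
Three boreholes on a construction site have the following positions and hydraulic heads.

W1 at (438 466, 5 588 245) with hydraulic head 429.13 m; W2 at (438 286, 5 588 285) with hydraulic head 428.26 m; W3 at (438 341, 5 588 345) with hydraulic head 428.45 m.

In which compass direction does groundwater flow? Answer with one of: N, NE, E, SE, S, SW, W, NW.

Differences from W1: to W2 (Δx, Δy, Δh) = (-180, 40, -0.87); to W3 = (-125, 100, -0.68).
Solve a·Δx + b·Δy = Δh: det = (-180)·100 − (-125)·40 = -13000.
∂h/∂x = [(-0.87)·100 − (-0.68)·40] / -13000 = +0.004600
∂h/∂y = [(-180)·(-0.68) − (-125)·(-0.87)] / -13000 = -0.001050
Flow = −∇h = (-0.004600 east, +0.001050 north), which points west.

W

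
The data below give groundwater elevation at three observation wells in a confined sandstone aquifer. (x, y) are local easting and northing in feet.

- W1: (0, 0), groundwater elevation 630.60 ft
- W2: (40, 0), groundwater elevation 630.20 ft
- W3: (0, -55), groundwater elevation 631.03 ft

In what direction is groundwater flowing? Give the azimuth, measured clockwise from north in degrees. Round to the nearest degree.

052°

∂h/∂x = (630.20 − 630.60) / (40 − 0) = -0.010000
∂h/∂y = (631.03 − 630.60) / (-55 − 0) = -0.007818
Flow direction (−∇h) has components (+0.010000 E, +0.007818 N).
Azimuth = atan2(E, N) = atan2(+0.010000, +0.007818) = 52.0° ≈ 052°.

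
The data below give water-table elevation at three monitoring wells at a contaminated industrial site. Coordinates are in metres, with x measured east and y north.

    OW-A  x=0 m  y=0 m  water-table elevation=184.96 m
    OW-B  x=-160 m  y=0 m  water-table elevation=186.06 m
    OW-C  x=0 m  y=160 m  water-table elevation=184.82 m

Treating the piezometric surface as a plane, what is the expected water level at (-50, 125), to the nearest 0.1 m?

∂h/∂x = (186.06 − 184.96) / (-160 − 0) = -0.006875
∂h/∂y = (184.82 − 184.96) / (160 − 0) = -0.0008750
h(-50, 125) = 184.96 + (-0.006875)·(-50) + (-0.0008750)·(125) = 184.96 +0.344 -0.109 = 185.194 m.

185.2 m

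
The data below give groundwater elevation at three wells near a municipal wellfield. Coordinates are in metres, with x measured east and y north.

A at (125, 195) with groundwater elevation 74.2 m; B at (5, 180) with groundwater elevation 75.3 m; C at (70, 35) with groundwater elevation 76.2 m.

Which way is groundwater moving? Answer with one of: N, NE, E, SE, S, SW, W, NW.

NE

With h = a·x + b·y + c and A as origin, the differences give:
  (-120)·a + (-15)·b = +1.1
  (-55)·a + (-160)·b = +2.0
Eliminate b (×(-160) and ×(-15), subtract): 18375·a = -146.00 → a = ∂h/∂x = -0.007946
Back-substitute: b = ∂h/∂y = -0.009769.
Flow = −∇h = (+0.007946 east, +0.009769 north), which points northeast.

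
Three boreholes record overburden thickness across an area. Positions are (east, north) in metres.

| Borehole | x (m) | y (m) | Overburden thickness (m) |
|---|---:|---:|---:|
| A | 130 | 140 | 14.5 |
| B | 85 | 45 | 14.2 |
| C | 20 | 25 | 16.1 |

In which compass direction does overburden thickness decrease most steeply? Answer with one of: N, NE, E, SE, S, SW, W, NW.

With d = a·x + b·y + c and A as origin, the differences give:
  (-45)·a + (-95)·b = -0.3
  (-110)·a + (-115)·b = +1.6
Eliminate b (×(-115) and ×(-95), subtract): -5275·a = 186.50 → a = ∂d/∂x = -0.03536
Back-substitute: b = ∂d/∂y = +0.01991.
Steepest decrease is along −∇f = (+0.03536 E, -0.01991 N) → southeast.

SE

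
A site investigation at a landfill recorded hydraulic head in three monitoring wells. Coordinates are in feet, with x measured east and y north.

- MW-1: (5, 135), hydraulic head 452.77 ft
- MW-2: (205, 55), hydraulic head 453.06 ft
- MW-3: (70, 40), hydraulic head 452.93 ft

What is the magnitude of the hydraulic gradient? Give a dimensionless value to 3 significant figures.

Taking MW-1 as reference: MW-2−MW-1 = (200, -80, +0.29); MW-3−MW-1 = (65, -95, +0.16).
Solve a·Δx + b·Δy = Δh: det = 200·(-95) − 65·(-80) = -13800.
∂h/∂x = [(+0.29)·(-95) − (+0.16)·(-80)] / -13800 = +0.001069
∂h/∂y = [200·(+0.16) − 65·(+0.29)] / -13800 = -0.0009529
|∇h| = √(0.001069² + -0.0009529²) = 0.001432

0.00143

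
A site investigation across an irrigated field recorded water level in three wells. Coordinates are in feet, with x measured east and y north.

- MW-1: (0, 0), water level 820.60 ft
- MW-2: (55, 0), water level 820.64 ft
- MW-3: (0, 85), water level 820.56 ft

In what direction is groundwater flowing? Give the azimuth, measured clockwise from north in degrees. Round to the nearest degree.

303°

∂h/∂x = (820.64 − 820.60) / (55 − 0) = +0.0007273
∂h/∂y = (820.56 − 820.60) / (85 − 0) = -0.0004706
Flow direction (−∇h) has components (-0.0007273 E, +0.0004706 N).
Azimuth = atan2(E, N) = atan2(-0.0007273, +0.0004706) = 302.9° ≈ 303°.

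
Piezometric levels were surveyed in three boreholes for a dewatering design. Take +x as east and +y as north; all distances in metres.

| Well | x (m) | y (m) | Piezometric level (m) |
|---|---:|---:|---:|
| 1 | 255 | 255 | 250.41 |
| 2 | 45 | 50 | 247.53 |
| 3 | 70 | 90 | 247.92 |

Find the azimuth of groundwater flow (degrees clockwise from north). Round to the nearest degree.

Differences from 1: to 2 (Δx, Δy, Δh) = (-210, -205, -2.88); to 3 = (-185, -165, -2.49).
Determinant of the coordinate differences = (-210)·(-165) − (-185)·(-205) = -3275.
∂h/∂x = [(-2.88)·(-165) − (-2.49)·(-205)] / -3275 = +0.01076
∂h/∂y = [(-210)·(-2.49) − (-185)·(-2.88)] / -3275 = +0.003023
Flow direction (−∇h) has components (-0.01076 E, -0.003023 N).
Azimuth = atan2(E, N) = atan2(-0.01076, -0.003023) = 254.3° ≈ 254°.

254°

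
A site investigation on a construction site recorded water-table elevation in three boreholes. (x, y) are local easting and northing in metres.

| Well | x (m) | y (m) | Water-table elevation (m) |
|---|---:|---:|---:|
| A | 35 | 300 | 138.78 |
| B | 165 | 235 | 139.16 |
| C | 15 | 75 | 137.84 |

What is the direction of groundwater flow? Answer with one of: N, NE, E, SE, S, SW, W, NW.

With h = a·x + b·y + c and A as origin, the differences give:
  130·a + (-65)·b = +0.38
  (-20)·a + (-225)·b = -0.94
Eliminate b (×(-225) and ×(-65), subtract): -30550·a = -146.600 → a = ∂h/∂x = +0.004799
Back-substitute: b = ∂h/∂y = +0.003751.
Flow = −∇h = (-0.004799 east, -0.003751 north), which points southwest.

SW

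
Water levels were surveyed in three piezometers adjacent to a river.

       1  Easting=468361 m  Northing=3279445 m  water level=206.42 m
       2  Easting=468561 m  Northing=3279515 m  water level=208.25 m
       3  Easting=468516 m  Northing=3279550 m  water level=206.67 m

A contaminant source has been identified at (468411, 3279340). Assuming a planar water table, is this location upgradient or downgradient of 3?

Differences from 1: to 2 (Δx, Δy, Δh) = (200, 70, +1.83); to 3 = (155, 105, +0.25).
Determinant of the coordinate differences = 200·105 − 155·70 = 10150.
∂h/∂x = [(+1.83)·105 − (+0.25)·70] / 10150 = +0.01721
∂h/∂y = [200·(+0.25) − 155·(+1.83)] / 10150 = -0.02302
Head at (468411, 3279340) = 206.42 + (+0.01721)·(50) + (-0.02302)·(-105) = 209.70 m.
That is higher than the 206.67 m at 3, so the point is upgradient.

upgradient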